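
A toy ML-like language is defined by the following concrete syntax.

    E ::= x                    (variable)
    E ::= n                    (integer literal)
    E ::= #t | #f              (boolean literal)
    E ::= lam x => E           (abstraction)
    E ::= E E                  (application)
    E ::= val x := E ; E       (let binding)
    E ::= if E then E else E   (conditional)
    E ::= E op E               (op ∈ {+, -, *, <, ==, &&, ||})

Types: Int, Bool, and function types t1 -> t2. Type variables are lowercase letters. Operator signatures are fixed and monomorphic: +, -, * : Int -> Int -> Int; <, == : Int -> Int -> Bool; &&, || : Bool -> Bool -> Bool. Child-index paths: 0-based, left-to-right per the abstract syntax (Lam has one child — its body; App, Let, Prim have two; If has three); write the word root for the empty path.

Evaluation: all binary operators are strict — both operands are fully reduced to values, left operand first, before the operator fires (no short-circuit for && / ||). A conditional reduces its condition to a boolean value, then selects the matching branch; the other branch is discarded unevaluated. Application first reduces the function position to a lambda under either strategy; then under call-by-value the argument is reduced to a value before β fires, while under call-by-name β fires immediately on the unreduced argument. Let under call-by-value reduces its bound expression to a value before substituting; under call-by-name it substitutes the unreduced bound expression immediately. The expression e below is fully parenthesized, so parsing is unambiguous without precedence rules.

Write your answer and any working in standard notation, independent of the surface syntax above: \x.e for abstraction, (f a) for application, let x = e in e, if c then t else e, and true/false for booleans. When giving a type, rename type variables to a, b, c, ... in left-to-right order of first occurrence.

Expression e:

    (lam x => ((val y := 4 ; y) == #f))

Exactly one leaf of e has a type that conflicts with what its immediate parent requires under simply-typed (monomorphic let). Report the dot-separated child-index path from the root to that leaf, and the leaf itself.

Trace:
let y : Int
y : Int
  unify Int ~ Int
  unify Bool ~ Int
  FAIL: mismatch Bool ~ Int

Answer: 0.1 : false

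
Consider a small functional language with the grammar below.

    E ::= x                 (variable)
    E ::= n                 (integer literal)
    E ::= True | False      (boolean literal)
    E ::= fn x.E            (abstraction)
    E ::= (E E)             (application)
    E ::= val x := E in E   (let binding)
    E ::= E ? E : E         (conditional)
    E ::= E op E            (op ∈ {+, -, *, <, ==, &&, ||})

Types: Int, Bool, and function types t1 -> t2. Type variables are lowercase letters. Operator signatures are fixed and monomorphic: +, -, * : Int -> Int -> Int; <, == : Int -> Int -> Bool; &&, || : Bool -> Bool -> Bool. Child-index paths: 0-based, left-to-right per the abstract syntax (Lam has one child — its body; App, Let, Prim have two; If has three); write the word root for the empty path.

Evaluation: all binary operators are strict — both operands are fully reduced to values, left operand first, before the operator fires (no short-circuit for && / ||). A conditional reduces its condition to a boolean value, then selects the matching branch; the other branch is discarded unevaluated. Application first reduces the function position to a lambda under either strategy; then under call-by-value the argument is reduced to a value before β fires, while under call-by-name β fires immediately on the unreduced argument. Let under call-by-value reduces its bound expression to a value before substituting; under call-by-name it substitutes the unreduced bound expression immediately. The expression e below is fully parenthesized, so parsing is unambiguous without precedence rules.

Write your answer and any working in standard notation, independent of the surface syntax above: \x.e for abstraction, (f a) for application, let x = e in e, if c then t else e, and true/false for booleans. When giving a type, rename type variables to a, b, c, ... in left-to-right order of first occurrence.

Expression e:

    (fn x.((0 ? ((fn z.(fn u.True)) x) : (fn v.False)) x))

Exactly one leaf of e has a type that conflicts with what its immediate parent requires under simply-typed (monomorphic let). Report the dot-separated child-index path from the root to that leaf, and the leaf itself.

Derivation:
  unify Int ~ Bool
  FAIL: mismatch Int ~ Bool

Answer: 0.0.0 : 0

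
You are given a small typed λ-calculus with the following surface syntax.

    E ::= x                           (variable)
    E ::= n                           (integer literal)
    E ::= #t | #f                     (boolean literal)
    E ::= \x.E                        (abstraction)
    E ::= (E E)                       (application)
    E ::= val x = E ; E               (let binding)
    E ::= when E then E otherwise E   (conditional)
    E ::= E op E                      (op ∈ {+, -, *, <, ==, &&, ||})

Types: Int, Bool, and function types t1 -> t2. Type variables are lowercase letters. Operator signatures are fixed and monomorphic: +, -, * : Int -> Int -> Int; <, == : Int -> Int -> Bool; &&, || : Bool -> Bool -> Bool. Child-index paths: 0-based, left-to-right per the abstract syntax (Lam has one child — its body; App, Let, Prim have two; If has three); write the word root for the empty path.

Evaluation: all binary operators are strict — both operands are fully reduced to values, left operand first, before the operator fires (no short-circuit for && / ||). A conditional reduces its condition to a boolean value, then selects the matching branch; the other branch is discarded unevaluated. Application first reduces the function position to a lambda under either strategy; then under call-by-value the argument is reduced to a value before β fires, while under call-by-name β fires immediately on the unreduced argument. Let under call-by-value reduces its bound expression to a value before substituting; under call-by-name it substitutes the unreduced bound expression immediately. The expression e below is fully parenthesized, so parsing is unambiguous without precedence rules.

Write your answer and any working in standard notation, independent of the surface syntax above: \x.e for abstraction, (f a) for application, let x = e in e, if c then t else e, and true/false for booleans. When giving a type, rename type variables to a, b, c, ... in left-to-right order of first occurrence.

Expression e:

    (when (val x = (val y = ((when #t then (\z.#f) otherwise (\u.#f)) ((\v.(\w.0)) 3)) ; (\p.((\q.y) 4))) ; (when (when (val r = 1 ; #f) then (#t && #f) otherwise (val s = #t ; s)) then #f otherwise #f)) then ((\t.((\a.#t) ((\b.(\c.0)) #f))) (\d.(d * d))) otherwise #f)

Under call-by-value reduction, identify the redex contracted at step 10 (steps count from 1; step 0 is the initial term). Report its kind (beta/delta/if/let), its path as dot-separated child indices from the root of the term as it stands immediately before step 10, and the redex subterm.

Trace:
step 0: (if (let x = (let y = ((if true then (\z.false) else (\u.false)) ((\v.(\w.0)) 3)) in (\p.((\q.y) 4))) in (if (if (let r = 1 in false) then (true && false) else (let s = true in s)) then false else false)) then ((\t.((\a.true) ((\b.(\c.0)) false))) (\d.(d * d))) else false)
step 1: [if@0.0.0.0] (if (let x = (let y = ((\z.false) ((\v.(\w.0)) 3)) in (\p.((\q.y) 4))) in (if (if (let r = 1 in false) then (true && false) else (let s = true in s)) then false else false)) then ((\t.((\a.true) ((\b.(\c.0)) false))) (\d.(d * d))) else false)
step 2: [beta@0.0.0.1] (if (let x = (let y = ((\z.false) (\w.0)) in (\p.((\q.y) 4))) in (if (if (let r = 1 in false) then (true && false) else (let s = true in s)) then false else false)) then ((\t.((\a.true) ((\b.(\c.0)) false))) (\d.(d * d))) else false)
step 3: [beta@0.0.0] (if (let x = (let y = false in (\p.((\q.y) 4))) in (if (if (let r = 1 in false) then (true && false) else (let s = true in s)) then false else false)) then ((\t.((\a.true) ((\b.(\c.0)) false))) (\d.(d * d))) else false)
step 4: [let@0.0] (if (let x = (\p.((\q.false) 4)) in (if (if (let r = 1 in false) then (true && false) else (let s = true in s)) then false else false)) then ((\t.((\a.true) ((\b.(\c.0)) false))) (\d.(d * d))) else false)
step 5: [let@0] (if (if (if (let r = 1 in false) then (true && false) else (let s = true in s)) then false else false) then ((\t.((\a.true) ((\b.(\c.0)) false))) (\d.(d * d))) else false)
step 6: [let@0.0.0] (if (if (if false then (true && false) else (let s = true in s)) then false else false) then ((\t.((\a.true) ((\b.(\c.0)) false))) (\d.(d * d))) else false)
step 7: [if@0.0] (if (if (let s = true in s) then false else false) then ((\t.((\a.true) ((\b.(\c.0)) false))) (\d.(d * d))) else false)
step 8: [let@0.0] (if (if true then false else false) then ((\t.((\a.true) ((\b.(\c.0)) false))) (\d.(d * d))) else false)
step 9: [if@0] (if false then ((\t.((\a.true) ((\b.(\c.0)) false))) (\d.(d * d))) else false)
step 10: [if@root] false

Answer: if at root : (if false then ((\t.((\a.true) ((\b.(\c.0)) false))) (\d.(d * d))) else false)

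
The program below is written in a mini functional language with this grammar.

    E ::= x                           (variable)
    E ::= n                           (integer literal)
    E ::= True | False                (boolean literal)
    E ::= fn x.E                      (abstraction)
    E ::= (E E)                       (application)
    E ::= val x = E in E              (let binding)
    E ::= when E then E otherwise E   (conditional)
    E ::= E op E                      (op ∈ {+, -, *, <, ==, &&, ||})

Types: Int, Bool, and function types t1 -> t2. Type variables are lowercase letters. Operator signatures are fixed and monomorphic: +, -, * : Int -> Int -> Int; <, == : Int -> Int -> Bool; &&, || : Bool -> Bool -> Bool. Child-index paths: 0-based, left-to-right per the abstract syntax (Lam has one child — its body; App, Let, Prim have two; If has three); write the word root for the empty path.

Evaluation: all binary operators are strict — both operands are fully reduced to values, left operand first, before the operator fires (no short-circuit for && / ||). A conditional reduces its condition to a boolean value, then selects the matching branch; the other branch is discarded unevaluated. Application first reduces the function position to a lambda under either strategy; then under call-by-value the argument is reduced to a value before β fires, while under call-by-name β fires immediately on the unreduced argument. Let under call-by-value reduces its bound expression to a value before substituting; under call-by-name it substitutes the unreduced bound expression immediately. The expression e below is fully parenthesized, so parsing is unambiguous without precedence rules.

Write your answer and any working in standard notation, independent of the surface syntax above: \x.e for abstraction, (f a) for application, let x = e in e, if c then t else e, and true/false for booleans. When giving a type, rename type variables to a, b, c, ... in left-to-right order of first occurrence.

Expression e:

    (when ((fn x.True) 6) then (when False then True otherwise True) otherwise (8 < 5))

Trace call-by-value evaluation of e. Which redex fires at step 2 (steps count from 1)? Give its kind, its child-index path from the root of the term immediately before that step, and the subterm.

Trace:
step 0: (if ((\x.true) 6) then (if false then true else true) else (8 < 5))
step 1: [beta@0] (if true then (if false then true else true) else (8 < 5))
step 2: [if@root] (if false then true else true)

Answer: if at root : (if true then (if false then true else true) else (8 < 5))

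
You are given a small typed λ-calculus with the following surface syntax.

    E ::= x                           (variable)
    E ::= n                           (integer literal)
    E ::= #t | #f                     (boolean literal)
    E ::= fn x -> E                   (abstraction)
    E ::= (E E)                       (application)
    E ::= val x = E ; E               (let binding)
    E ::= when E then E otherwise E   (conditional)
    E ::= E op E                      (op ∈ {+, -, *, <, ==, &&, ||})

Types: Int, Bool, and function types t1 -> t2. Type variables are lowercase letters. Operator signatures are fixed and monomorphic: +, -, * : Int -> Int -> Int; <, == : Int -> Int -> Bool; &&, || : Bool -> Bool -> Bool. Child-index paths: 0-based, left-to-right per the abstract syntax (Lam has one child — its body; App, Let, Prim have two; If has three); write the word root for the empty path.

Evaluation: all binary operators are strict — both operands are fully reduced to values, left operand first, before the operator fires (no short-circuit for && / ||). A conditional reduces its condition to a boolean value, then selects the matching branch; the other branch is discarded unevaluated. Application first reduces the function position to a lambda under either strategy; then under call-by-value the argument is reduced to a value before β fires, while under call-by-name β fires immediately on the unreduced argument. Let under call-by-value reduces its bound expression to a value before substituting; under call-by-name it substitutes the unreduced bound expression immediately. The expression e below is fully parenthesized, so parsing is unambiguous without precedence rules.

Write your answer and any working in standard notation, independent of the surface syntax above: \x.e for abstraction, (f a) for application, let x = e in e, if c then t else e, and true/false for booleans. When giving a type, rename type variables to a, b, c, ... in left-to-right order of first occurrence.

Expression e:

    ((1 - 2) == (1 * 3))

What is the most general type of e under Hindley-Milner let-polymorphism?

Answer: Bool

Trace:
  unify Int ~ Int
  unify Int ~ Int
  unify Int ~ Int
  unify Int ~ Int
  unify Int ~ Int
  unify Int ~ Int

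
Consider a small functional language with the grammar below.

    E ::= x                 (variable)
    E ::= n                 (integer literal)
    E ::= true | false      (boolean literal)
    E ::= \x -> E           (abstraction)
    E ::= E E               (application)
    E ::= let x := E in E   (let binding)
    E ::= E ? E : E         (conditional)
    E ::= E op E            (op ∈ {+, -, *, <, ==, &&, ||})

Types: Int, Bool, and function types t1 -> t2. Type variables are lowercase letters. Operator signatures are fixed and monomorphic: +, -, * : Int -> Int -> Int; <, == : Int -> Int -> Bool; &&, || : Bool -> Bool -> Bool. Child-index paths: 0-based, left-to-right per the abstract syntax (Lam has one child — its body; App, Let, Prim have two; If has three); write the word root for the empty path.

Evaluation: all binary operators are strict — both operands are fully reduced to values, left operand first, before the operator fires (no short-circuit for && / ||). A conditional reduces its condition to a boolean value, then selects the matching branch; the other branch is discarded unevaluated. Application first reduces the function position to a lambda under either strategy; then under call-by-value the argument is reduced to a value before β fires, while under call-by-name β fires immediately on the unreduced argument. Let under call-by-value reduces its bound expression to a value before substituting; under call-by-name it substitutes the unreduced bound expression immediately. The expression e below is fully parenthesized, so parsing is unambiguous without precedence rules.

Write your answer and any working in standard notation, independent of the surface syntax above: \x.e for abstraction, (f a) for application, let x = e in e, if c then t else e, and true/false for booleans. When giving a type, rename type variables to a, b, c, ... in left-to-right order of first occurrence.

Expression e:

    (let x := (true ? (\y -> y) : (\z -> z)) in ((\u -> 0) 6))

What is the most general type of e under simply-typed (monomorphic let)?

Answer: Int

Trace:
  unify Bool ~ Bool
y : a
\y._ : a -> a
z : b
\z._ : b -> b
  unify a -> a ~ b -> b
  unify a ~ b
  unify b ~ b
let x : b -> b
\u._ : c -> Int
  unify c -> Int ~ Int -> d
  unify c ~ Int
  unify Int ~ d
_ _ : Int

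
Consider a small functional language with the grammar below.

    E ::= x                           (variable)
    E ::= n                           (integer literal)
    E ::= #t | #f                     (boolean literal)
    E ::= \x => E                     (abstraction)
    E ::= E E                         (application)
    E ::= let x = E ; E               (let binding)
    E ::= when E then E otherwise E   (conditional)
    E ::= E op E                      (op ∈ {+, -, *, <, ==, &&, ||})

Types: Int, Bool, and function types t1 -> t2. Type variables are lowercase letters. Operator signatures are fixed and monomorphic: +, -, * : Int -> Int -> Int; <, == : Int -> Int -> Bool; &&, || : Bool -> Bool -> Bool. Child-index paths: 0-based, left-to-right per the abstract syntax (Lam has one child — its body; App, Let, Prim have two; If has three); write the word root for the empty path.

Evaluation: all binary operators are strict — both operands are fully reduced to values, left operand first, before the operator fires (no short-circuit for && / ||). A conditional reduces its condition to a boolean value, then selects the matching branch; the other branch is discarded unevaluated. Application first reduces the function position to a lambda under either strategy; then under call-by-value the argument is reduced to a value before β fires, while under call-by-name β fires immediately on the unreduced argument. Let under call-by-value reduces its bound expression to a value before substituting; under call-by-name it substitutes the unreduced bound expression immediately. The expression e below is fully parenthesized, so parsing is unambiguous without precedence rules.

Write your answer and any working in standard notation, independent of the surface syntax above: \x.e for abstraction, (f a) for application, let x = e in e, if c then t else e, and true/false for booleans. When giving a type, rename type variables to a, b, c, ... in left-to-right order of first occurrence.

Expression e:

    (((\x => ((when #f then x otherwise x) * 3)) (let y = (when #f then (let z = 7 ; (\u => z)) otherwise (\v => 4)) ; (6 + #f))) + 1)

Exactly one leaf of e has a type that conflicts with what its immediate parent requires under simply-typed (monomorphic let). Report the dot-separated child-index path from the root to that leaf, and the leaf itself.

Working:
  unify Bool ~ Bool
x : a
x : a
  unify a ~ a
  unify a ~ Int
  unify Int ~ Int
\x._ : Int -> Int
  unify Bool ~ Bool
let z : Int
z : Int
\u._ : b -> Int
\v._ : c -> Int
  unify b -> Int ~ c -> Int
  unify b ~ c
  unify Int ~ Int
let y : c -> Int
  unify Int ~ Int
  unify Bool ~ Int
  FAIL: mismatch Bool ~ Int

Answer: 0.1.1.1 : false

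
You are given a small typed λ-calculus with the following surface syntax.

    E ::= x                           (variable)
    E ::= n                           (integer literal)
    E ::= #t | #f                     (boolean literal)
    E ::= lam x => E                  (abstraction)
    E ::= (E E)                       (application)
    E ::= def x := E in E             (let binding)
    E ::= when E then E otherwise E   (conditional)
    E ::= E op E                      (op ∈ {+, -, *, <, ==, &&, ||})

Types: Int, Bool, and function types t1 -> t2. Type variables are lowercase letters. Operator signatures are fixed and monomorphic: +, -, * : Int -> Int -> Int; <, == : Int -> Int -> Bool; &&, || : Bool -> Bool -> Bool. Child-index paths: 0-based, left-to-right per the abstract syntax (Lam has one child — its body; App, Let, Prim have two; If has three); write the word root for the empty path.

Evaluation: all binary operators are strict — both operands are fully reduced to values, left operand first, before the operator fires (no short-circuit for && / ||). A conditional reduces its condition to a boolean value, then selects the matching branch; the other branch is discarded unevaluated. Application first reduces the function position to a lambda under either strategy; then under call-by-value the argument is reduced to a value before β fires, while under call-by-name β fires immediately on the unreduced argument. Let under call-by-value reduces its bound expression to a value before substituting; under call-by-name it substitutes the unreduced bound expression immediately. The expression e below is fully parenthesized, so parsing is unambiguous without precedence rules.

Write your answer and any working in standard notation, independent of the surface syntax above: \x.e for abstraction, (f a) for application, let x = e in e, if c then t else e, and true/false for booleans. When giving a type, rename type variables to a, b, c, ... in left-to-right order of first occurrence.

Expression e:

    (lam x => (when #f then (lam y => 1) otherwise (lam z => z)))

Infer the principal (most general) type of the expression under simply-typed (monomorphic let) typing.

Answer: a -> Int -> Int

Trace:
  unify Bool ~ Bool
\y._ : b -> Int
z : c
\z._ : c -> c
  unify b -> Int ~ c -> c
  unify b ~ c
  unify Int ~ c
\x._ : a -> Int -> Int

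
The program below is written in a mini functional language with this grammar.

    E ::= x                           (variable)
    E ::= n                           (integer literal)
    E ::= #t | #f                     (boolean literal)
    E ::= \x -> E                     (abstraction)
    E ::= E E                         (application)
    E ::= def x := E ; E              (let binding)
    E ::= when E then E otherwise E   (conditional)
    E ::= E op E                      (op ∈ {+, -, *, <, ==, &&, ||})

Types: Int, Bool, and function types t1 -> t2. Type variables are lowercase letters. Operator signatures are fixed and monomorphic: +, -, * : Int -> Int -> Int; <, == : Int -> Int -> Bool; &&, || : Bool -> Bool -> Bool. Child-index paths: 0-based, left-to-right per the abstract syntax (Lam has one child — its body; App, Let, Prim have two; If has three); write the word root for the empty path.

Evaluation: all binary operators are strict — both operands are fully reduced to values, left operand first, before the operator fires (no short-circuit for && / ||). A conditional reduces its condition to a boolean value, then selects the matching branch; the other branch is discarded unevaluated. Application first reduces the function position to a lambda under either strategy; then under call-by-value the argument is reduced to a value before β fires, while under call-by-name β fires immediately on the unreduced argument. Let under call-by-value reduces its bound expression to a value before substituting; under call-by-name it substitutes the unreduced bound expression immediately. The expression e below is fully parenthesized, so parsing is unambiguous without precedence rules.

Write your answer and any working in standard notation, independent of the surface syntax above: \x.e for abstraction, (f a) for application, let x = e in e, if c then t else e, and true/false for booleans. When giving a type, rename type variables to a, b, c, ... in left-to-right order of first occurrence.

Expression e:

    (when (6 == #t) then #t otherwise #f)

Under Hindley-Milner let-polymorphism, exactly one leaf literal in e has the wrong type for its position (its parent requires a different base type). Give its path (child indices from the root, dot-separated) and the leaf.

Answer: 0.1 : true

Working:
  unify Int ~ Int
  unify Bool ~ Int
  FAIL: mismatch Bool ~ Int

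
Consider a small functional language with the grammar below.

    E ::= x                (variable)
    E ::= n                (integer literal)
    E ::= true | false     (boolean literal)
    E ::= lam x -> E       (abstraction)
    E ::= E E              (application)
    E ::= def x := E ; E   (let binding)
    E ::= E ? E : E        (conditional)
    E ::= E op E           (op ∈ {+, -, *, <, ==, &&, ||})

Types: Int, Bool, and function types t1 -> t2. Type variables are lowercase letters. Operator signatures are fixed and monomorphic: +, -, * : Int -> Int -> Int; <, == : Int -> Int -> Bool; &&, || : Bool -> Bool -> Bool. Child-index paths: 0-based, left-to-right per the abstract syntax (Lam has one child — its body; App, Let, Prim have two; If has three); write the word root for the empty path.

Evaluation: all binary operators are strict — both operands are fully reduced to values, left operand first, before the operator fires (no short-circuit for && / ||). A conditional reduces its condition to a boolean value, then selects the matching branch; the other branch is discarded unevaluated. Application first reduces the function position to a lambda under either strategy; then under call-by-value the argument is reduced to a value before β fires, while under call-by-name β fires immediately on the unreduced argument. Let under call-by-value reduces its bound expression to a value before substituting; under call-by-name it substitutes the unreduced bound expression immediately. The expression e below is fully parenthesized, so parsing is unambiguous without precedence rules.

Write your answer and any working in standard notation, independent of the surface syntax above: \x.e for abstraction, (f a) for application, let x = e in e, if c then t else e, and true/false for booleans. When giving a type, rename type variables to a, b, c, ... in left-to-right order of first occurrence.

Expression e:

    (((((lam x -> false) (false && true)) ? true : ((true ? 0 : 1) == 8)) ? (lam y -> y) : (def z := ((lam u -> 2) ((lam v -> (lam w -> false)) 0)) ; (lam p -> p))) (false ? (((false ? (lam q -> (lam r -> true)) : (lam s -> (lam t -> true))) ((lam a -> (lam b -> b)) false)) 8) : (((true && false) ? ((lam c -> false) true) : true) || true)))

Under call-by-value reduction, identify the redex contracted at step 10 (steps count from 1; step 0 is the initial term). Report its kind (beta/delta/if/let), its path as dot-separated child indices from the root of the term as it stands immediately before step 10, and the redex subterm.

Answer: if at 1 : (if false then (((if false then (\q.(\r.true)) else (\s.(\t.true))) ((\a.(\b.b)) false)) 8) else ((if (true && false) then ((\c.false) true) else true) || true))

Working:
step 0: ((if (if ((\x.false) (false && true)) then true else ((if true then 0 else 1) == 8)) then (\y.y) else (let z = ((\u.2) ((\v.(\w.false)) 0)) in (\p.p))) (if false then (((if false then (\q.(\r.true)) else (\s.(\t.true))) ((\a.(\b.b)) false)) 8) else ((if (true && false) then ((\c.false) true) else true) || true)))
step 1: [delta@0.0.0.1] ((if (if ((\x.false) false) then true else ((if true then 0 else 1) == 8)) then (\y.y) else (let z = ((\u.2) ((\v.(\w.false)) 0)) in (\p.p))) (if false then (((if false then (\q.(\r.true)) else (\s.(\t.true))) ((\a.(\b.b)) false)) 8) else ((if (true && false) then ((\c.false) true) else true) || true)))
step 2: [beta@0.0.0] ((if (if false then true else ((if true then 0 else 1) == 8)) then (\y.y) else (let z = ((\u.2) ((\v.(\w.false)) 0)) in (\p.p))) (if false then (((if false then (\q.(\r.true)) else (\s.(\t.true))) ((\a.(\b.b)) false)) 8) else ((if (true && false) then ((\c.false) true) else true) || true)))
step 3: [if@0.0] ((if ((if true then 0 else 1) == 8) then (\y.y) else (let z = ((\u.2) ((\v.(\w.false)) 0)) in (\p.p))) (if false then (((if false then (\q.(\r.true)) else (\s.(\t.true))) ((\a.(\b.b)) false)) 8) else ((if (true && false) then ((\c.false) true) else true) || true)))
step 4: [if@0.0.0] ((if (0 == 8) then (\y.y) else (let z = ((\u.2) ((\v.(\w.false)) 0)) in (\p.p))) (if false then (((if false then (\q.(\r.true)) else (\s.(\t.true))) ((\a.(\b.b)) false)) 8) else ((if (true && false) then ((\c.false) true) else true) || true)))
step 5: [delta@0.0] ((if false then (\y.y) else (let z = ((\u.2) ((\v.(\w.false)) 0)) in (\p.p))) (if false then (((if false then (\q.(\r.true)) else (\s.(\t.true))) ((\a.(\b.b)) false)) 8) else ((if (true && false) then ((\c.false) true) else true) || true)))
step 6: [if@0] ((let z = ((\u.2) ((\v.(\w.false)) 0)) in (\p.p)) (if false then (((if false then (\q.(\r.true)) else (\s.(\t.true))) ((\a.(\b.b)) false)) 8) else ((if (true && false) then ((\c.false) true) else true) || true)))
step 7: [beta@0.0.1] ((let z = ((\u.2) (\w.false)) in (\p.p)) (if false then (((if false then (\q.(\r.true)) else (\s.(\t.true))) ((\a.(\b.b)) false)) 8) else ((if (true && false) then ((\c.false) true) else true) || true)))
step 8: [beta@0.0] ((let z = 2 in (\p.p)) (if false then (((if false then (\q.(\r.true)) else (\s.(\t.true))) ((\a.(\b.b)) false)) 8) else ((if (true && false) then ((\c.false) true) else true) || true)))
step 9: [let@0] ((\p.p) (if false then (((if false then (\q.(\r.true)) else (\s.(\t.true))) ((\a.(\b.b)) false)) 8) else ((if (true && false) then ((\c.false) true) else true) || true)))
step 10: [if@1] ((\p.p) ((if (true && false) then ((\c.false) true) else true) || true))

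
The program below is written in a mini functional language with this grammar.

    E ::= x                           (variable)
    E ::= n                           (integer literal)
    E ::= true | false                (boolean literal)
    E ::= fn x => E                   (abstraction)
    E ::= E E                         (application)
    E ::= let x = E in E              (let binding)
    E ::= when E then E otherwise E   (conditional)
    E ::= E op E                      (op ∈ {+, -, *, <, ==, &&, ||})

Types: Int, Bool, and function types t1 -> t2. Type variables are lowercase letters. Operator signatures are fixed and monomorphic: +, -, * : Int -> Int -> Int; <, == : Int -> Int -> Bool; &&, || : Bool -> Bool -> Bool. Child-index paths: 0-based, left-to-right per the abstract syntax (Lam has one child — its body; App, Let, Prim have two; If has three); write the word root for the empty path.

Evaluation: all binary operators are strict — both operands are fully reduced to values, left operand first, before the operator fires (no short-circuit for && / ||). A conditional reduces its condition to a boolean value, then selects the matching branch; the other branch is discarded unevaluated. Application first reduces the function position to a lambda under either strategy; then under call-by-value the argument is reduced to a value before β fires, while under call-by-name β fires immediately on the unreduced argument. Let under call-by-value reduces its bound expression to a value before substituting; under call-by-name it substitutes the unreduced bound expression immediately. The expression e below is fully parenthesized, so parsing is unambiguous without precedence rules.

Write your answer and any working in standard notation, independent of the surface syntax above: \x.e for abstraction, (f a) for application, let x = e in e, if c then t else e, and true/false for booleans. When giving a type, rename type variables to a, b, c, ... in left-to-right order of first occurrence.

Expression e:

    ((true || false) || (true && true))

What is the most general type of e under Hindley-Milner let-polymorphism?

Answer: Bool

Working:
  unify Bool ~ Bool
  unify Bool ~ Bool
  unify Bool ~ Bool
  unify Bool ~ Bool
  unify Bool ~ Bool
  unify Bool ~ Bool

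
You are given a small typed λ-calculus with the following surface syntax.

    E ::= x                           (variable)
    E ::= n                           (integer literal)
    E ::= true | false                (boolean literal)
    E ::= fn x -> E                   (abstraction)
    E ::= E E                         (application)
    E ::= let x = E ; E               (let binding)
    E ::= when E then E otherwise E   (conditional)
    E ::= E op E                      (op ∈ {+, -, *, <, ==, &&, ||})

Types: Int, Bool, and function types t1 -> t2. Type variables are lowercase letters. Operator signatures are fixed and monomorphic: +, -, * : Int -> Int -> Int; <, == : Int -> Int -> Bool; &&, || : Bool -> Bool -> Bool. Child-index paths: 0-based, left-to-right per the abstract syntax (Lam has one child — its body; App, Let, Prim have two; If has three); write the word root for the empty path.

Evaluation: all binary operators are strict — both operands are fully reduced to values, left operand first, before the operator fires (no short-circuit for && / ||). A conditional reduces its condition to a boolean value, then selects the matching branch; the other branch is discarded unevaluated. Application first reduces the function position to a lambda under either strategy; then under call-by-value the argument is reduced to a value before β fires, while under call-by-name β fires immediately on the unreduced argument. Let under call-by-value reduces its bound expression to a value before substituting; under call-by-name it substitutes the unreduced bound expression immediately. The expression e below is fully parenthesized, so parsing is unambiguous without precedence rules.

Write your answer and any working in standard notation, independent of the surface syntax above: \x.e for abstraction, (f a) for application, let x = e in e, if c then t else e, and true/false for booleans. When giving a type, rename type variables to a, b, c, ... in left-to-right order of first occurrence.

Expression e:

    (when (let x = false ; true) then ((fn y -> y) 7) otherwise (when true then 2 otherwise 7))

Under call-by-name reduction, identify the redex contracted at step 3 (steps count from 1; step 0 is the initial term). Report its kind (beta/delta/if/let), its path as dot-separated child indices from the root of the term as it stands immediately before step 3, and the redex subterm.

Answer: beta at root : ((\y.y) 7)

Derivation:
step 0: (if (let x = false in true) then ((\y.y) 7) else (if true then 2 else 7))
step 1: [let@0] (if true then ((\y.y) 7) else (if true then 2 else 7))
step 2: [if@root] ((\y.y) 7)
step 3: [beta@root] 7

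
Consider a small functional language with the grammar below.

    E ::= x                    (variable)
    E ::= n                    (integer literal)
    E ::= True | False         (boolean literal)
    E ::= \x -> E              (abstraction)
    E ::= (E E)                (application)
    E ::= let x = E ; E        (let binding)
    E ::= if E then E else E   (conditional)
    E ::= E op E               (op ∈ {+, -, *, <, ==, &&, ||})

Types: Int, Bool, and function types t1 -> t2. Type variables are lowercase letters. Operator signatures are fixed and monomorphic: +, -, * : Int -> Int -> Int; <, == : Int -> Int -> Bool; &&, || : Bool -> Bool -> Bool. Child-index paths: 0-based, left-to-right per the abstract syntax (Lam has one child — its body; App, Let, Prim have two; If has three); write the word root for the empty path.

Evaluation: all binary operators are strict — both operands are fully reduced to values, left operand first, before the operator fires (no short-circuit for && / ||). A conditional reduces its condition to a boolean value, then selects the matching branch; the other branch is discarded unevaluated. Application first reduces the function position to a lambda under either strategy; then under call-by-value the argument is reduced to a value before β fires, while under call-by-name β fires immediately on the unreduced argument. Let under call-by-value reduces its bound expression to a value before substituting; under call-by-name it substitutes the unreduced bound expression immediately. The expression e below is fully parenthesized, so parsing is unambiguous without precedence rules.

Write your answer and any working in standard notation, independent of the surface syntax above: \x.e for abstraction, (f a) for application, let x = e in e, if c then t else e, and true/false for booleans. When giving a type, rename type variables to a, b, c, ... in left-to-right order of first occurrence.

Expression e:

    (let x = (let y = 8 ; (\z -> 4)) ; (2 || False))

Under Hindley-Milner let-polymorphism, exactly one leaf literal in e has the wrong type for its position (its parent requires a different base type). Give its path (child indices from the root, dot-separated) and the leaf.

Trace:
let y : Int
\z._ : a -> Int
let x : forall. a -> Int
  unify Int ~ Bool
  FAIL: mismatch Int ~ Bool

Answer: 1.0 : 2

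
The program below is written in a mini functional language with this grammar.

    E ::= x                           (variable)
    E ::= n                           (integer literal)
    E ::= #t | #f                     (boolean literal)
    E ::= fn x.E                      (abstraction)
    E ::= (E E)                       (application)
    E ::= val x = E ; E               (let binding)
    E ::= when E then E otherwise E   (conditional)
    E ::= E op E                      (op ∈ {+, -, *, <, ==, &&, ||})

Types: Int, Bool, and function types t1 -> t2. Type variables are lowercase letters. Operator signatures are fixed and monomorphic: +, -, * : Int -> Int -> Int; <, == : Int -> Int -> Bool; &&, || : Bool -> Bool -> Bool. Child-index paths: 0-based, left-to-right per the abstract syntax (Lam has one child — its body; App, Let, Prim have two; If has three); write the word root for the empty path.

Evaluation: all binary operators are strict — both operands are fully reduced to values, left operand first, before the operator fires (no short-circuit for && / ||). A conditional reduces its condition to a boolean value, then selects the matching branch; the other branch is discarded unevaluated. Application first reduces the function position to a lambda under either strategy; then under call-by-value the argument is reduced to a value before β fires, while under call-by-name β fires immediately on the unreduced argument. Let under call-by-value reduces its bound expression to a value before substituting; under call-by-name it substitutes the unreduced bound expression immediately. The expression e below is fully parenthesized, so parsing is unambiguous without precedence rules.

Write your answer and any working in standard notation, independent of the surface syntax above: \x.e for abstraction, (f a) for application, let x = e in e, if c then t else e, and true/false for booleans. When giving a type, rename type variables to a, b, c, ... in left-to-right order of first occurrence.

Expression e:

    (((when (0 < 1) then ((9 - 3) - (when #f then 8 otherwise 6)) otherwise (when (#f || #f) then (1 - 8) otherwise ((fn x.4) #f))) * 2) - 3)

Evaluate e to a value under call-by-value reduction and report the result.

Answer: -3

Working:
step 0: (((if (0 < 1) then ((9 - 3) - (if false then 8 else 6)) else (if (false || false) then (1 - 8) else ((\x.4) false))) * 2) - 3)
step 1: [delta@0.0.0] (((if true then ((9 - 3) - (if false then 8 else 6)) else (if (false || false) then (1 - 8) else ((\x.4) false))) * 2) - 3)
step 2: [if@0.0] ((((9 - 3) - (if false then 8 else 6)) * 2) - 3)
step 3: [delta@0.0.0] (((6 - (if false then 8 else 6)) * 2) - 3)
step 4: [if@0.0.1] (((6 - 6) * 2) - 3)
step 5: [delta@0.0] ((0 * 2) - 3)
step 6: [delta@0] (0 - 3)
step 7: [delta@root] -3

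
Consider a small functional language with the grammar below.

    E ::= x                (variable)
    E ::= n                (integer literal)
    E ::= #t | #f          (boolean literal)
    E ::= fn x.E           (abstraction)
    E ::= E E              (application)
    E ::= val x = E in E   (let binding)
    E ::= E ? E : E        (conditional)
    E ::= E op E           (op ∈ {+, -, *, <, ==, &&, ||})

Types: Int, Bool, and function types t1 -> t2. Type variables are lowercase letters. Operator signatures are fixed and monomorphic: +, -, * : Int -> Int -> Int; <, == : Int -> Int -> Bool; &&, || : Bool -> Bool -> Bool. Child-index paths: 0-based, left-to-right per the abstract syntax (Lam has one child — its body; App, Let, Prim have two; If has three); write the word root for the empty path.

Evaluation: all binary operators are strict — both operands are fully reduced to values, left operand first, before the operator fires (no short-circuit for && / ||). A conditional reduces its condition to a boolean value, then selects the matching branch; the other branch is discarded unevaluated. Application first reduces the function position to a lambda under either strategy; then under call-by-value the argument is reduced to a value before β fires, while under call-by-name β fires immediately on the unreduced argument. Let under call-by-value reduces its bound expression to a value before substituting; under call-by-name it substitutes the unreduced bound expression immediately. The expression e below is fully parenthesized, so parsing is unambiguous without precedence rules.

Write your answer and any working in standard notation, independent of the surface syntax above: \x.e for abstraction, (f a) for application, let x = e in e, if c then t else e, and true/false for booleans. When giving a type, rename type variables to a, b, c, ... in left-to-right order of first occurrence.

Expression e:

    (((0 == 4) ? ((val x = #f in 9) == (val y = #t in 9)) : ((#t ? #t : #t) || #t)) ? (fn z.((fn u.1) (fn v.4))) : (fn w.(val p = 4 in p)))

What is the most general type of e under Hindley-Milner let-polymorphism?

Working:
  unify Int ~ Int
  unify Int ~ Int
  unify Bool ~ Bool
let x : Bool
  unify Int ~ Int
let y : Bool
  unify Int ~ Int
  unify Bool ~ Bool
  unify Bool ~ Bool
  unify Bool ~ Bool
  unify Bool ~ Bool
  unify Bool ~ Bool
  unify Bool ~ Bool
\u._ : b -> Int
\v._ : c -> Int
  unify b -> Int ~ (c -> Int) -> d
  unify b ~ c -> Int
  unify Int ~ d
_ _ : Int
\z._ : a -> Int
let p : Int
p : Int
\w._ : e -> Int
  unify a -> Int ~ e -> Int
  unify a ~ e
  unify Int ~ Int

Answer: a -> Int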